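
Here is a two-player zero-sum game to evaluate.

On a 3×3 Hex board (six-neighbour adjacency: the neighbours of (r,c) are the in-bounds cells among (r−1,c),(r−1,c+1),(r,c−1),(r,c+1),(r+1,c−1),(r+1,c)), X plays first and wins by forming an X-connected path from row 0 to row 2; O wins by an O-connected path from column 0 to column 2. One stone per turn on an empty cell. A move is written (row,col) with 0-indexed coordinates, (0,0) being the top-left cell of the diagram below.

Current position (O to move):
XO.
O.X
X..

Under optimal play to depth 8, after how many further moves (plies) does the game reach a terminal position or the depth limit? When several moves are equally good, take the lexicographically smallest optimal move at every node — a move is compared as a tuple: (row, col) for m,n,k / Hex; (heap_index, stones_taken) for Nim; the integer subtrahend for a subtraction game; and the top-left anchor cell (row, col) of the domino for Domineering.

PV length from [XO./O.X/X..]: 1 ply

[XO./O.X/X..] O move#1: (0,2):+1/XOO/O.X/X..*, (1,1):-1/XO./OOX/X.., (2,1):-1/XO./O.X/XO., (2,2):-1/XO./O.X/X.O
[XOO/O.X/X..] end (terminal -1, X#2); searched XO./O.X/X.. to 8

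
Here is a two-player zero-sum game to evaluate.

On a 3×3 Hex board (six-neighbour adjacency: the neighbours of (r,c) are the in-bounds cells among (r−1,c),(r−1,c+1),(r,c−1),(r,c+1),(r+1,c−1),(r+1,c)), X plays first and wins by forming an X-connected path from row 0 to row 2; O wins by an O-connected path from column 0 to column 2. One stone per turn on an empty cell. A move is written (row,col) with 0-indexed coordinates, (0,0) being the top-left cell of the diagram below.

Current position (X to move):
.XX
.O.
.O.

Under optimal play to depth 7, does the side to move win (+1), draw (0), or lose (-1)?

ply 1, X at .XX/.O./.O. | (0,0)=-1→XXX/.O./.O.*; (1,0)=-1→.XX/XO./.O.; (1,2)=-1→.XX/.OX/.O.; (2,0)=-1→.XX/.O./XO.; (2,2)=-1→.XX/.O./.OX
ply 2, O at XXX/.O./.O. | (1,0)=+1→XXX/OO./.O.*; (1,2)=+1→XXX/.OO/.O.; (2,0)=+1→XXX/.O./OO.; (2,2)=+1→XXX/.O./.OO
ply 3, X at XXX/OO./.O. | (1,2)=-1→XXX/OOX/.O.*; (2,0)=-1→XXX/OO./XO.; (2,2)=-1→XXX/OO./.OX
ply 4, O at XXX/OOX/.O. | (2,0)=-1→XXX/OOX/OO.; (2,2)=+1→XXX/OOX/.OO*
ply 5: XXX/OOX/.OO is terminal -1 (X); from .XX/.O./.O. depth 7

value(.XX/.O./.O., X) = -1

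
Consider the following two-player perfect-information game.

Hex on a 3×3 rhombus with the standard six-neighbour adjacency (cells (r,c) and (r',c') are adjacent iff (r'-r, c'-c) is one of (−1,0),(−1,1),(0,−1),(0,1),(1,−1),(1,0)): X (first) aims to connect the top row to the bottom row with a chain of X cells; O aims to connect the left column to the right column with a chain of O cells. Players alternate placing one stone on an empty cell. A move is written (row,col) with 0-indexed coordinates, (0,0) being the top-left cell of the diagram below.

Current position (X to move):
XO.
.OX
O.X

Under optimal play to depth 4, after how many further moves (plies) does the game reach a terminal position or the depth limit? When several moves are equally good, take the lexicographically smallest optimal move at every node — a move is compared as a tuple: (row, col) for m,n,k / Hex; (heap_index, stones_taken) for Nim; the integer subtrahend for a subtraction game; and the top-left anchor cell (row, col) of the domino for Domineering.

PV length from [XO./.OX/O.X]: 1 ply

ply 1, X at XO./.OX/O.X | (0,2)=+1→XOX/.OX/O.X*; (1,0)=-1→XO./XOX/O.X; (2,1)=-1→XO./.OX/OXX
ply 2: XOX/.OX/O.X is terminal -1 (O); from XO./.OX/O.X depth 4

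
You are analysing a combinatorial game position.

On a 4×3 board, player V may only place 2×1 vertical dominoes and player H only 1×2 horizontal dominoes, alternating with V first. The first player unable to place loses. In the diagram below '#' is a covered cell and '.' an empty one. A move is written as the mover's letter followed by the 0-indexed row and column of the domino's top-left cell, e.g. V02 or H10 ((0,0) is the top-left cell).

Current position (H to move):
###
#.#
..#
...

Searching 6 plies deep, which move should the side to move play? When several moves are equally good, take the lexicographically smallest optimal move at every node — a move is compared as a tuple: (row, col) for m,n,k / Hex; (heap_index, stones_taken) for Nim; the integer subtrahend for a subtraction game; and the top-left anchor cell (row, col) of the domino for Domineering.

H's best at [###/#.#/..#/...]: H20

ply 1, H at ###/#.#/..#/... | H20=+1→###/#.#/###/...*; H30=-1→###/#.#/..#/##.; H31=-1→###/#.#/..#/.##
ply 2: ###/#.#/###/... is terminal -1 (V); from ###/#.#/..#/... depth 6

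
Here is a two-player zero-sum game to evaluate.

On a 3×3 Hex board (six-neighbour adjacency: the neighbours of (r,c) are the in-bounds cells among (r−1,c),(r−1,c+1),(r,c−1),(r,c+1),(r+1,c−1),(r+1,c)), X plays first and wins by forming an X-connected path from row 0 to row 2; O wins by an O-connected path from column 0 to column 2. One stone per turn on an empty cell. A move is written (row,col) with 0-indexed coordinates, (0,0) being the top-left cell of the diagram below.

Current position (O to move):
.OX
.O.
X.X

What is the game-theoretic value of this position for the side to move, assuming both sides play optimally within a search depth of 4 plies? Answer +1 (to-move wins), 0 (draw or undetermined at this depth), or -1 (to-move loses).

value(.OX/.O./X.X, O) = +1

[.OX/.O./X.X] O move#1: (0,0):-1/OOX/.O./X.X, (1,0):-1/.OX/OO./X.X, (1,2):+1/.OX/.OO/X.X*, (2,1):-1/.OX/.O./XOX
[.OX/.OO/X.X] X move#2: (0,0):-1/XOX/.OO/X.X*, (1,0):-1/.OX/XOO/X.X, (2,1):-1/.OX/.OO/XXX
[XOX/.OO/X.X] O move#3: (1,0):+1/XOX/OOO/X.X*, (2,1):-1/XOX/.OO/XOX
[XOX/OOO/X.X] end (terminal -1, X#4); searched .OX/.O./X.X to 4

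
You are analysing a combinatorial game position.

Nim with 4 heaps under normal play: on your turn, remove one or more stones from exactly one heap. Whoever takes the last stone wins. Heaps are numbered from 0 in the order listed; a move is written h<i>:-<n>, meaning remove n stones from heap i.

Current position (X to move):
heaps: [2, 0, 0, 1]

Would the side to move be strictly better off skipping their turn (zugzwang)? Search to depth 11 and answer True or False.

zugzwang((2,0,0,1), X) = False

p1 X@[(2,0,0,1)]: h0:-1[(1,0,0,1)]+1* h0:-2[(0,0,0,1)]-1 h3:-1[(2,0,0,0)]-1
p2 O@[(1,0,0,1)]: h0:-1[(0,0,0,1)]-1* h3:-1[(1,0,0,0)]-1
p3 X@[(0,0,0,1)]: h3:-1[(0,0,0,0)]+1*
p4 O@[(0,0,0,0)] terminal -1; root [(2,0,0,1)] d11
suppose X passes — search the same position with O to move:
pass> p1 O@[(2,0,0,1)]: h0:-1[(1,0,0,1)]+1* h0:-2[(0,0,0,1)]-1 h3:-1[(2,0,0,0)]-1
pass> p2 X@[(1,0,0,1)]: h0:-1[(0,0,0,1)]-1* h3:-1[(1,0,0,0)]-1
pass> p3 O@[(0,0,0,1)]: h3:-1[(0,0,0,0)]+1*
pass> p4 X@[(0,0,0,0)] terminal -1; root [(2,0,0,1)] d11
for X: play +1, pass -1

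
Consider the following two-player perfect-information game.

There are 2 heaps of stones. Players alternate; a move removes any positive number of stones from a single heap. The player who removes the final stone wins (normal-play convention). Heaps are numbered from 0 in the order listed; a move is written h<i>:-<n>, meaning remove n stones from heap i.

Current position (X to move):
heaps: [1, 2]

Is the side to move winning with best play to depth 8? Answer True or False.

X winning at [(1,2)]: True

ply 1, X at (1,2) | h0:-1=-1→(0,2); h1:-1=+1→(1,1)*; h1:-2=-1→(1,0)
ply 2, O at (1,1) | h0:-1=-1→(0,1)*; h1:-1=-1→(1,0)
ply 3, X at (0,1) | h1:-1=+1→(0,0)*
ply 4: (0,0) is terminal -1 (O); from (1,2) depth 8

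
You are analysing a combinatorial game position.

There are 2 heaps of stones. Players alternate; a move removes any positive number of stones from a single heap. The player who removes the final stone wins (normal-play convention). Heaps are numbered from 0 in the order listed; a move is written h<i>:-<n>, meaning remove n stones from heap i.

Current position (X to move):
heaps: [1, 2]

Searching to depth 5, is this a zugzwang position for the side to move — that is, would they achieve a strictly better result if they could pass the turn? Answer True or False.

zugzwang((1,2), X) = False

ply 1, X at (1,2) | h0:-1=-1→(0,2); h1:-1=+1→(1,1)*; h1:-2=-1→(1,0)
ply 2, O at (1,1) | h0:-1=-1→(0,1)*; h1:-1=-1→(1,0)
ply 3, X at (0,1) | h1:-1=+1→(0,0)*
ply 4: (0,0) is terminal -1 (O); from (1,2) depth 5
pass branch (O moves first from the same position):
  | ply 1, O at (1,2) | h0:-1=-1→(0,2); h1:-1=+1→(1,1)*; h1:-2=-1→(1,0)
  | ply 2, X at (1,1) | h0:-1=-1→(0,1)*; h1:-1=-1→(1,0)
  | ply 3, O at (0,1) | h1:-1=+1→(0,0)*
  | ply 4: (0,0) is terminal -1 (X); from (1,2) depth 5
X moving scores +1; X passing scores -1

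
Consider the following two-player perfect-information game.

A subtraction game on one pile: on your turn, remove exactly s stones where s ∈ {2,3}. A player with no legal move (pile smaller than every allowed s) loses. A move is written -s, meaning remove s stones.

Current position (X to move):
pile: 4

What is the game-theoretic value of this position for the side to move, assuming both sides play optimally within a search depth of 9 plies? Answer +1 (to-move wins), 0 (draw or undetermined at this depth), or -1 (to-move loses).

[4] X move#1: -2:-1/2, -3:+1/1*
[1] end (terminal -1, O#2); searched 4 to 9

value(4, X) = +1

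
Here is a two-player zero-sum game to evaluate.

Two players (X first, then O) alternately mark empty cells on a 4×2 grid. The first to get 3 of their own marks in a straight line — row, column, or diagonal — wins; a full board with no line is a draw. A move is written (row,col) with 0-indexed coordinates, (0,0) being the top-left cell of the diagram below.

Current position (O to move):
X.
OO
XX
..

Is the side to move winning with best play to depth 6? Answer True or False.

O winning at [X./OO/XX/..]: False

ply 1, O at X./OO/XX/.. | (0,1)=+0→XO/OO/XX/..*; (3,0)=+0→X./OO/XX/O.; (3,1)=+0→X./OO/XX/.O
ply 2, X at XO/OO/XX/.. | (3,0)=+0→XO/OO/XX/X.*; (3,1)=+0→XO/OO/XX/.X
ply 3, O at XO/OO/XX/X. | (3,1)=+0→XO/OO/XX/XO*
ply 4: XO/OO/XX/XO is terminal +0 (X); from X./OO/XX/.. depth 6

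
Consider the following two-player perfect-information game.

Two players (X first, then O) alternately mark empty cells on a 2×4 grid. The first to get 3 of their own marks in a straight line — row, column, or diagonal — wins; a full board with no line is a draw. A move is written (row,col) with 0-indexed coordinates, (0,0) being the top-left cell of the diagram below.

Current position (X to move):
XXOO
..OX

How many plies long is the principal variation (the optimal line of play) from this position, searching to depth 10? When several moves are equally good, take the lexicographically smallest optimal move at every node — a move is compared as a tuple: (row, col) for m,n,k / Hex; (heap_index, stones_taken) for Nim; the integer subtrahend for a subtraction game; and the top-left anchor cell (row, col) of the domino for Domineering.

PV length from [XXOO/..OX]: 2 plies

p1 X@[XXOO/..OX]: (1,0)[XXOO/X.OX]+0* (1,1)[XXOO/.XOX]+0
p2 O@[XXOO/X.OX]: (1,1)[XXOO/XOOX]+0*
p3 X@[XXOO/XOOX] terminal +0; root [XXOO/..OX] d10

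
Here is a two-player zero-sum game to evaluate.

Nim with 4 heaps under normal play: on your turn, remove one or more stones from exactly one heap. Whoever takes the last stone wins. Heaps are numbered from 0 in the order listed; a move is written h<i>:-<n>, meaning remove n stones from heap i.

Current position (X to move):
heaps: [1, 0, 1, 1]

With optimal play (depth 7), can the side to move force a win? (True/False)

p1 X@[(1,0,1,1)]: h0:-1[(0,0,1,1)]+1* h2:-1[(1,0,0,1)]+1 h3:-1[(1,0,1,0)]+1
p2 O@[(0,0,1,1)]: h2:-1[(0,0,0,1)]-1* h3:-1[(0,0,1,0)]-1
p3 X@[(0,0,0,1)]: h3:-1[(0,0,0,0)]+1*
p4 O@[(0,0,0,0)] terminal -1; root [(1,0,1,1)] d7

X winning at [(1,0,1,1)]: True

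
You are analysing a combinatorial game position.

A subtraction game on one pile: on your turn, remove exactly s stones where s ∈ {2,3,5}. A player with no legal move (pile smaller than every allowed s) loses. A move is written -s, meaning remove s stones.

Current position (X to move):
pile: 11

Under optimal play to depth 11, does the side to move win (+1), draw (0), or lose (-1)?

value(11, X) = +1

p1 X@[11]: -2[9]-1 -3[8]+1* -5[6]-1
p2 O@[8]: -2[6]-1* -3[5]-1 -5[3]-1
p3 X@[6]: -2[4]-1 -3[3]-1 -5[1]+1*
p4 O@[1] terminal -1; root [11] d11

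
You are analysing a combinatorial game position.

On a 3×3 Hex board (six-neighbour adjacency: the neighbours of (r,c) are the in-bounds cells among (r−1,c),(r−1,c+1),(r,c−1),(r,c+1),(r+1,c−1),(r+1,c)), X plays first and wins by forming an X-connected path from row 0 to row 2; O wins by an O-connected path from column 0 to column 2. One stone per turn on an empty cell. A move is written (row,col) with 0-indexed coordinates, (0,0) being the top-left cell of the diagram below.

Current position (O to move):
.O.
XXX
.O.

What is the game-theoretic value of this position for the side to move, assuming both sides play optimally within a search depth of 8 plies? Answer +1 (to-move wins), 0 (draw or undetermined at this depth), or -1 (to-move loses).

value(.O./XXX/.O., O) = -1

p1 O@[.O./XXX/.O.]: (0,0)[OO./XXX/.O.]-1* (0,2)[.OO/XXX/.O.]-1 (2,0)[.O./XXX/OO.]-1 (2,2)[.O./XXX/.OO]-1
p2 X@[OO./XXX/.O.]: (0,2)[OOX/XXX/.O.]+1* (2,0)[OO./XXX/XO.]-1 (2,2)[OO./XXX/.OX]-1
p3 O@[OOX/XXX/.O.]: (2,0)[OOX/XXX/OO.]-1* (2,2)[OOX/XXX/.OO]-1
p4 X@[OOX/XXX/OO.]: (2,2)[OOX/XXX/OOX]+1*
p5 O@[OOX/XXX/OOX] terminal -1; root [.O./XXX/.O.] d8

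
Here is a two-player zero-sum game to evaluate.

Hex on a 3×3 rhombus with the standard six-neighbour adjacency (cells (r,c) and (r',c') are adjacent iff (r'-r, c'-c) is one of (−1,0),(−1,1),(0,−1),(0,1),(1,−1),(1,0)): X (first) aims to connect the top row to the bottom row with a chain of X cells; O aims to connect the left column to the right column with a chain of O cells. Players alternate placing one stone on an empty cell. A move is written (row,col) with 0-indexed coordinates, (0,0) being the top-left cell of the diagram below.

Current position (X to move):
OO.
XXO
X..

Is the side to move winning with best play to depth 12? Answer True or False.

[OO./XXO/X..] X move#1: (0,2):+1/OOX/XXO/X..*, (2,1):-1/OO./XXO/XX., (2,2):-1/OO./XXO/X.X
[OOX/XXO/X..] end (terminal -1, O#2); searched OO./XXO/X.. to 12

X winning at [OO./XXO/X..]: True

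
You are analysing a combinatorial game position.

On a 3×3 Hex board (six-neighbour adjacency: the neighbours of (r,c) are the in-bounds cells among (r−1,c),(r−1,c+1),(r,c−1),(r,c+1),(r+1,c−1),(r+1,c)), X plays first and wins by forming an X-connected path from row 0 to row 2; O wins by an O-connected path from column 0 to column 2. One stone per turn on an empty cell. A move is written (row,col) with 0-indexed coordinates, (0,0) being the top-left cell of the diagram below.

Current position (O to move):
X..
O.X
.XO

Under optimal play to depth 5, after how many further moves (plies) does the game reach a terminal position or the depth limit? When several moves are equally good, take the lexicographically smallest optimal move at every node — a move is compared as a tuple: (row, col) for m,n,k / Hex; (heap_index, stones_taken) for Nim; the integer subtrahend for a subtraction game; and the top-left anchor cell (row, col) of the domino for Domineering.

PV length from [X../O.X/.XO]: 3 plies

p1 O@[X../O.X/.XO]: (0,1)[XO./O.X/.XO]-1 (0,2)[X.O/O.X/.XO]+1* (1,1)[X../OOX/.XO]-1 (2,0)[X../O.X/OXO]-1
p2 X@[X.O/O.X/.XO]: (0,1)[XXO/O.X/.XO]-1* (1,1)[X.O/OXX/.XO]-1 (2,0)[X.O/O.X/XXO]-1
p3 O@[XXO/O.X/.XO]: (1,1)[XXO/OOX/.XO]+1* (2,0)[XXO/O.X/OXO]-1
p4 X@[XXO/OOX/.XO] terminal -1; root [X../O.X/.XO] d5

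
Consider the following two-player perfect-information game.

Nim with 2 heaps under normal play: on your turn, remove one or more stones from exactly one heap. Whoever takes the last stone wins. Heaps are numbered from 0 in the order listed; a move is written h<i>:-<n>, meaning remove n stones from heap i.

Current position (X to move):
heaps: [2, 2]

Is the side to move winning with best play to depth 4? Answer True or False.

X winning at [(2,2)]: False

ply 1, X at (2,2) | h0:-1=-1→(1,2)*; h0:-2=-1→(0,2); h1:-1=-1→(2,1); h1:-2=-1→(2,0)
ply 2, O at (1,2) | h0:-1=-1→(0,2); h1:-1=+1→(1,1)*; h1:-2=-1→(1,0)
ply 3, X at (1,1) | h0:-1=-1→(0,1)*; h1:-1=-1→(1,0)
ply 4, O at (0,1) | h1:-1=+1→(0,0)*
ply 5: (0,0) is terminal -1 (X); from (2,2) depth 4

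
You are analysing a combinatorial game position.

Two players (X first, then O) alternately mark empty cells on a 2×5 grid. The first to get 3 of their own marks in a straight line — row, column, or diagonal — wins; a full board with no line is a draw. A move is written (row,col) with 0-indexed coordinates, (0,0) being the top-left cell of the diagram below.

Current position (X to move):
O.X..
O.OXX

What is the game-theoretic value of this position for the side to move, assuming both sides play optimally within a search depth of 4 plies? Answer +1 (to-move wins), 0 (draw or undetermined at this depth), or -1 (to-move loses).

[O.X../O.OXX] X move#1: (0,1):-1/OXX../O.OXX, (0,3):-1/O.XX./O.OXX, (0,4):-1/O.X.X/O.OXX, (1,1):+0/O.X../OXOXX*
[O.X../OXOXX] O move#2: (0,1):+0/OOX../OXOXX*, (0,3):+0/O.XO./OXOXX, (0,4):+0/O.X.O/OXOXX
[OOX../OXOXX] X move#3: (0,3):+0/OOXX./OXOXX*, (0,4):+0/OOX.X/OXOXX
[OOXX./OXOXX] O move#4: (0,4):+0/OOXXO/OXOXX*
[OOXXO/OXOXX] end (terminal +0, X#5); searched O.X../O.OXX to 4

value(O.X../O.OXX, X) = 0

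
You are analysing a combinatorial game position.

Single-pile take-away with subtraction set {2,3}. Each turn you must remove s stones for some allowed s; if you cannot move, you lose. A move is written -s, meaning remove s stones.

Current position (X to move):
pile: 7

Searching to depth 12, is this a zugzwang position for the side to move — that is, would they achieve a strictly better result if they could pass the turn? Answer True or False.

zugzwang(7, X) = False

[7] X move#1: -2:+1/5*, -3:-1/4
[5] O move#2: -2:-1/3*, -3:-1/2
[3] X move#3: -2:+1/1*, -3:+1/0
[1] end (terminal -1, O#4); searched 7 to 12
if X skipped the turn, O would face:
~ [7] O move#1: -2:+1/5*, -3:-1/4
~ [5] X move#2: -2:-1/3*, -3:-1/2
~ [3] O move#3: -2:+1/1*, -3:+1/0
~ [1] end (terminal -1, X#4); searched 7 to 12
compare (X): move=+1 vs pass=-1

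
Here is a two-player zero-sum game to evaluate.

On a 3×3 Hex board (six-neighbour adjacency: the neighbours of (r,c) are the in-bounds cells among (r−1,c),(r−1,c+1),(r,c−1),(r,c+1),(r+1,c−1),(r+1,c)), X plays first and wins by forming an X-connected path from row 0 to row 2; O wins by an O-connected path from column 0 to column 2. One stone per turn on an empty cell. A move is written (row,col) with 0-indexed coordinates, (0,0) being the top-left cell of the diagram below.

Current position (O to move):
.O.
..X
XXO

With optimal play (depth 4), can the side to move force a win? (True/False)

p1 O@[.O./..X/XXO]: (0,0)[OO./..X/XXO]-1 (0,2)[.OO/..X/XXO]+1* (1,0)[.O./O.X/XXO]-1 (1,1)[.O./.OX/XXO]-1
p2 X@[.OO/..X/XXO]: (0,0)[XOO/..X/XXO]-1* (1,0)[.OO/X.X/XXO]-1 (1,1)[.OO/.XX/XXO]-1
p3 O@[XOO/..X/XXO]: (1,0)[XOO/O.X/XXO]+1* (1,1)[XOO/.OX/XXO]-1
p4 X@[XOO/O.X/XXO] terminal -1; root [.O./..X/XXO] d4

O winning at [.O./..X/XXO]: True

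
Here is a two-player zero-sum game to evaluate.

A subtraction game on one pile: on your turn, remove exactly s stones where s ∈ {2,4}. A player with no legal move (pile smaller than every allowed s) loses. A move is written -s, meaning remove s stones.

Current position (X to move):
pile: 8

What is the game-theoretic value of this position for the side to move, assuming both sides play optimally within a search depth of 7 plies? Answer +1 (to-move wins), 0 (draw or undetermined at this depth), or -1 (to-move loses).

p1 X@[8]: -2[6]+1* -4[4]-1
p2 O@[6]: -2[4]-1* -4[2]-1
p3 X@[4]: -2[2]-1 -4[0]+1*
p4 O@[0] terminal -1; root [8] d7

value(8, X) = +1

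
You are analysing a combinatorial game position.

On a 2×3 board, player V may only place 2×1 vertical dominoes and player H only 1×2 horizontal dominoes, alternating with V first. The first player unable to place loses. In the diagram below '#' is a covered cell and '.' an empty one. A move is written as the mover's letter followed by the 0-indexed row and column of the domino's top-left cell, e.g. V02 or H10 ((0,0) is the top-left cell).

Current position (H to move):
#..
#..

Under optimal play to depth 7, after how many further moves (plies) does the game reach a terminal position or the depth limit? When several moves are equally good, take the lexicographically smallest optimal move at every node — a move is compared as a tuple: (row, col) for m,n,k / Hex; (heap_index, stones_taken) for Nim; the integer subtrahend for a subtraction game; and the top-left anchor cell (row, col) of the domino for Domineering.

[#../#..] H move#1: H01:+1/###/#..*, H11:+1/#../###
[###/#..] end (terminal -1, V#2); searched #../#.. to 7

PV length from [#../#..]: 1 ply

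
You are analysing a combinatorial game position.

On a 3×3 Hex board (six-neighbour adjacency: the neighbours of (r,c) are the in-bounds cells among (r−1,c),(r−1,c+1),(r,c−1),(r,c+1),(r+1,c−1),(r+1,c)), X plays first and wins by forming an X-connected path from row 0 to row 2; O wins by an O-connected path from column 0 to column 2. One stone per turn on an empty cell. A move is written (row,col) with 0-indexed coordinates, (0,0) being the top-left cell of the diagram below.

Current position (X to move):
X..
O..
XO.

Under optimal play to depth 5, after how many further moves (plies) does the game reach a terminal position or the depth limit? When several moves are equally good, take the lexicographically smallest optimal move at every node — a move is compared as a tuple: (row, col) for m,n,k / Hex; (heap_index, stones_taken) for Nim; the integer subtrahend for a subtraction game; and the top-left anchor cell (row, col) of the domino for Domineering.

PV length from [X../O../XO.]: 3 plies

[X../O../XO.] X move#1: (0,1):-1/XX./O../XO., (0,2):-1/X.X/O../XO., (1,1):+1/X../OX./XO.*, (1,2):-1/X../O.X/XO., (2,2):-1/X../O../XOX
[X../OX./XO.] O move#2: (0,1):-1/XO./OX./XO.*, (0,2):-1/X.O/OX./XO., (1,2):-1/X../OXO/XO., (2,2):-1/X../OX./XOO
[XO./OX./XO.] X move#3: (0,2):+1/XOX/OX./XO.*, (1,2):-1/XO./OXX/XO., (2,2):-1/XO./OX./XOX
[XOX/OX./XO.] end (terminal -1, O#4); searched X../O../XO. to 5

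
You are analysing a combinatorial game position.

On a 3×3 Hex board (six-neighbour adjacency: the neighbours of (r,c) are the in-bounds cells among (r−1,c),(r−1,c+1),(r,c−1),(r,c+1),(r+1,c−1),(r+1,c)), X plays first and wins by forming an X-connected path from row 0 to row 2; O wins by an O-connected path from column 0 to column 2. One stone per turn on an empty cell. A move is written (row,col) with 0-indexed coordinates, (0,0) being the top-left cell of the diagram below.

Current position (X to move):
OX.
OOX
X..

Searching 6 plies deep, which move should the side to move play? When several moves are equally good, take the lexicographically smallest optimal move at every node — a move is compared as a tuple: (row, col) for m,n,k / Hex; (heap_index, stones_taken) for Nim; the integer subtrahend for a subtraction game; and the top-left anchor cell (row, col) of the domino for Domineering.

X's best at [OX./OOX/X..]: (0,2)

p1 X@[OX./OOX/X..]: (0,2)[OXX/OOX/X..]+1* (2,1)[OX./OOX/XX.]-1 (2,2)[OX./OOX/X.X]-1
p2 O@[OXX/OOX/X..]: (2,1)[OXX/OOX/XO.]-1* (2,2)[OXX/OOX/X.O]-1
p3 X@[OXX/OOX/XO.]: (2,2)[OXX/OOX/XOX]+1*
p4 O@[OXX/OOX/XOX] terminal -1; root [OX./OOX/X..] d6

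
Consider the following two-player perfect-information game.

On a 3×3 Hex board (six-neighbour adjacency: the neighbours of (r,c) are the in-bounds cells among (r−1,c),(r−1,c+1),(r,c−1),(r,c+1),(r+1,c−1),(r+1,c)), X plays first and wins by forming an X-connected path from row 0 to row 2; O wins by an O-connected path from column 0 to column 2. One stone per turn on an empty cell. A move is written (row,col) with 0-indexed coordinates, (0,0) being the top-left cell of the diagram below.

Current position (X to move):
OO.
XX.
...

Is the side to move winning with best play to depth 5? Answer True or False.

X winning at [OO./XX./...]: True

[OO./XX./...] X move#1: (0,2):+1/OOX/XX./...*, (1,2):-1/OO./XXX/..., (2,0):-1/OO./XX./X.., (2,1):-1/OO./XX./.X., (2,2):-1/OO./XX./..X
[OOX/XX./...] O move#2: (1,2):-1/OOX/XXO/...*, (2,0):-1/OOX/XX./O.., (2,1):-1/OOX/XX./.O., (2,2):-1/OOX/XX./..O
[OOX/XXO/...] X move#3: (2,0):+1/OOX/XXO/X..*, (2,1):+1/OOX/XXO/.X., (2,2):+1/OOX/XXO/..X
[OOX/XXO/X..] end (terminal -1, O#4); searched OO./XX./... to 5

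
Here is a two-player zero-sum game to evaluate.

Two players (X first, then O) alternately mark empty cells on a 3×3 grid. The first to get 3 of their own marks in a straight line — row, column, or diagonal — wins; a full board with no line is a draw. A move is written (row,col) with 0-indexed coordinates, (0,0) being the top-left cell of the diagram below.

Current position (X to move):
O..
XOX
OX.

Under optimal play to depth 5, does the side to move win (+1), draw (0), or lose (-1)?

value(O../XOX/OX., X) = -1

ply 1, X at O../XOX/OX. | (0,1)=-1→OX./XOX/OX.*; (0,2)=-1→O.X/XOX/OX.; (2,2)=-1→O../XOX/OXX
ply 2, O at OX./XOX/OX. | (0,2)=+1→OXO/XOX/OX.*; (2,2)=+1→OX./XOX/OXO
ply 3: OXO/XOX/OX. is terminal -1 (X); from O../XOX/OX. depth 5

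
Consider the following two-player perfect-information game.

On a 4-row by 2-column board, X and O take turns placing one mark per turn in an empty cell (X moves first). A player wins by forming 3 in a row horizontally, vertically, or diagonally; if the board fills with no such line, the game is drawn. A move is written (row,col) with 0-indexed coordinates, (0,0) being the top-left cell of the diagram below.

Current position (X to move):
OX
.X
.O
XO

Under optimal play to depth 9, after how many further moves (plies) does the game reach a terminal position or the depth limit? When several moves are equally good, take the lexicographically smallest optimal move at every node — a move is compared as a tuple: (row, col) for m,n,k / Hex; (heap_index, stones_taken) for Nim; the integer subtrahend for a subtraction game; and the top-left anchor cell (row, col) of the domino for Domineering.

PV length from [OX/.X/.O/XO]: 2 plies

[OX/.X/.O/XO] X move#1: (1,0):+0/OX/XX/.O/XO*, (2,0):+0/OX/.X/XO/XO
[OX/XX/.O/XO] O move#2: (2,0):+0/OX/XX/OO/XO*
[OX/XX/OO/XO] end (terminal +0, X#3); searched OX/.X/.O/XO to 9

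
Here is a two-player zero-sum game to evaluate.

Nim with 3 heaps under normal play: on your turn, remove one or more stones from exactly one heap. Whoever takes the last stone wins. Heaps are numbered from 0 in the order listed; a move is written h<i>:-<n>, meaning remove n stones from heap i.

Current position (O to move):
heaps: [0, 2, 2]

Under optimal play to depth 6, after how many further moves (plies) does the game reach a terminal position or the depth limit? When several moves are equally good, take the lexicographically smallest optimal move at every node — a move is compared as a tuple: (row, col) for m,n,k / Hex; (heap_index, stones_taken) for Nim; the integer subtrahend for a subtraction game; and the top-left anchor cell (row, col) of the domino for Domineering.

PV length from [(0,2,2)]: 4 plies

p1 O@[(0,2,2)]: h1:-1[(0,1,2)]-1* h1:-2[(0,0,2)]-1 h2:-1[(0,2,1)]-1 h2:-2[(0,2,0)]-1
p2 X@[(0,1,2)]: h1:-1[(0,0,2)]-1 h2:-1[(0,1,1)]+1* h2:-2[(0,1,0)]-1
p3 O@[(0,1,1)]: h1:-1[(0,0,1)]-1* h2:-1[(0,1,0)]-1
p4 X@[(0,0,1)]: h2:-1[(0,0,0)]+1*
p5 O@[(0,0,0)] terminal -1; root [(0,2,2)] d6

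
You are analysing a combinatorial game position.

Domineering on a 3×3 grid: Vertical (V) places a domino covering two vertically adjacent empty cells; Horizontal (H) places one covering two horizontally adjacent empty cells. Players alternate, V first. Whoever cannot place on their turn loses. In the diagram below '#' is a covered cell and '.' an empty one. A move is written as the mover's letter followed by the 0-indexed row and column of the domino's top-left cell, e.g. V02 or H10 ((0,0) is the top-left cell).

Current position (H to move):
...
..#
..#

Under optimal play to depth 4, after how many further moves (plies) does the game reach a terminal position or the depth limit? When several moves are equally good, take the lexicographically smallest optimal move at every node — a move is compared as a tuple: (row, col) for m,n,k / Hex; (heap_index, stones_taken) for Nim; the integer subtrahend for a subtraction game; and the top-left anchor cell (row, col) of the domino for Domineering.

PV length from [.../..#/..#]: 1 ply

[.../..#/..#] H move#1: H00:-1/##./..#/..#, H01:-1/.##/..#/..#, H10:+1/.../###/..#*, H20:-1/.../..#/###
[.../###/..#] end (terminal -1, V#2); searched .../..#/..# to 4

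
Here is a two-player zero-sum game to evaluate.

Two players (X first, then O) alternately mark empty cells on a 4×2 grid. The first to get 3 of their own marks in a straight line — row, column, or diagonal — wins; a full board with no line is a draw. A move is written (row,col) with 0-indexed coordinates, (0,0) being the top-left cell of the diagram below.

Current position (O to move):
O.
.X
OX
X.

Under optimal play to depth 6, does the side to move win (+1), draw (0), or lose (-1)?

value(O./.X/OX/X., O) = +1

[O./.X/OX/X.] O move#1: (0,1):-1/OO/.X/OX/X., (1,0):+1/O./OX/OX/X.*, (3,1):-1/O./.X/OX/XO
[O./OX/OX/X.] end (terminal -1, X#2); searched O./.X/OX/X. to 6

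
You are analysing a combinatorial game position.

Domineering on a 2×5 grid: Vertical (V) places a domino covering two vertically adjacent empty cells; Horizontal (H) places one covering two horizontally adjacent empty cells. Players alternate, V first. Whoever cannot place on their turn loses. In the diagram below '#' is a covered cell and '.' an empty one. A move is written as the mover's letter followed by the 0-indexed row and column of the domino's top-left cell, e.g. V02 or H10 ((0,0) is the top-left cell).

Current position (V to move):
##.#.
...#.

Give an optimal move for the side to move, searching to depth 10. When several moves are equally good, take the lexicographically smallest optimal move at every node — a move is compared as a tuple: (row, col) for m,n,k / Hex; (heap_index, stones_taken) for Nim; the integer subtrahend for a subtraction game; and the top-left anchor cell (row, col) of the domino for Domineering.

p1 V@[##.#./...#.]: V02[####./..##.]+1* V04[##.##/...##]-1
p2 H@[####./..##.]: H10[####./####.]-1*
p3 V@[####./####.]: V04[#####/#####]+1*
p4 H@[#####/#####] terminal -1; root [##.#./...#.] d10

V's best at [##.#./...#.]: V02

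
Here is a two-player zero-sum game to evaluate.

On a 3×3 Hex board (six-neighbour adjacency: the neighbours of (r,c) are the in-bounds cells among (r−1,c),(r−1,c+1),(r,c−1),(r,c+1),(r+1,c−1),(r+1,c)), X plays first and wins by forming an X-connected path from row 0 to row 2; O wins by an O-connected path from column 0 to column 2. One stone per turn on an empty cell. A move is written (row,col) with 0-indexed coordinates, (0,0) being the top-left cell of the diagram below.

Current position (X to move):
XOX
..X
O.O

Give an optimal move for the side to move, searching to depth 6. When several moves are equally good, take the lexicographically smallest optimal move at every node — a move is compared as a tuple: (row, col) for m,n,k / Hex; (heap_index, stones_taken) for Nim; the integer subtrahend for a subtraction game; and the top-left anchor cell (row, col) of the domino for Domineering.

ply 1, X at XOX/..X/O.O | (1,0)=-1→XOX/X.X/O.O; (1,1)=-1→XOX/.XX/O.O; (2,1)=+1→XOX/..X/OXO*
ply 2: XOX/..X/OXO is terminal -1 (O); from XOX/..X/O.O depth 6

X's best at [XOX/..X/O.O]: (2,1)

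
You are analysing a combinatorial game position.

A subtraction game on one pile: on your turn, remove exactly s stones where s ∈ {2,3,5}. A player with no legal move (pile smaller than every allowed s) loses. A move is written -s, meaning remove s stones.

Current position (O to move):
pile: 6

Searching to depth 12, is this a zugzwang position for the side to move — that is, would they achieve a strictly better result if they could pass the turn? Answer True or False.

zugzwang(6, O) = False

ply 1, O at 6 | -2=-1→4; -3=-1→3; -5=+1→1*
ply 2: 1 is terminal -1 (X); from 6 depth 12
pass branch (X moves first from the same position):
  | ply 1, X at 6 | -2=-1→4; -3=-1→3; -5=+1→1*
  | ply 2: 1 is terminal -1 (O); from 6 depth 12
O moving scores +1; O passing scores -1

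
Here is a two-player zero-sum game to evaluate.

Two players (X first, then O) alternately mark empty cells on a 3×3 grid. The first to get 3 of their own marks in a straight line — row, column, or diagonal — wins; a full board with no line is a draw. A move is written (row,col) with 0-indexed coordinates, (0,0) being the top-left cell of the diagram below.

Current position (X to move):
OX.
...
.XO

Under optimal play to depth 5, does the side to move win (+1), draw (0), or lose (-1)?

ply 1, X at OX./.../.XO | (0,2)=-1→OXX/.../.XO; (1,0)=-1→OX./X../.XO; (1,1)=+1→OX./.X./.XO*; (1,2)=-1→OX./..X/.XO; (2,0)=-1→OX./.../XXO
ply 2: OX./.X./.XO is terminal -1 (O); from OX./.../.XO depth 5

value(OX./.../.XO, X) = +1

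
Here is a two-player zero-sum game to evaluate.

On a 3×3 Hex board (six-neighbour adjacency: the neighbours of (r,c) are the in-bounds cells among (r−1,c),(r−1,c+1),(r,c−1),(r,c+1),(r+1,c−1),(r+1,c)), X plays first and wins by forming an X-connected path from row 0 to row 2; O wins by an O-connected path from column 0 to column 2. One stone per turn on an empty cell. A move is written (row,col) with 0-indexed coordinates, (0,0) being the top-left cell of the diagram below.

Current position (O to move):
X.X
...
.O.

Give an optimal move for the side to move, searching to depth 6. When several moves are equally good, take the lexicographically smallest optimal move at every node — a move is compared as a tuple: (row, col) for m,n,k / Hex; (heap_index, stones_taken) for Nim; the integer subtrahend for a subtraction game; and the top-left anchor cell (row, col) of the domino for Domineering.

ply 1, O at X.X/.../.O. | (0,1)=-1→XOX/.../.O.; (1,0)=+1→X.X/O../.O.*; (1,1)=+1→X.X/.O./.O.; (1,2)=-1→X.X/..O/.O.; (2,0)=+1→X.X/.../OO.; (2,2)=-1→X.X/.../.OO
ply 2, X at X.X/O../.O. | (0,1)=-1→XXX/O../.O.*; (1,1)=-1→X.X/OX./.O.; (1,2)=-1→X.X/O.X/.O.; (2,0)=-1→X.X/O../XO.; (2,2)=-1→X.X/O../.OX
ply 3, O at XXX/O../.O. | (1,1)=+1→XXX/OO./.O.*; (1,2)=+1→XXX/O.O/.O.; (2,0)=+1→XXX/O../OO.; (2,2)=+1→XXX/O../.OO
ply 4, X at XXX/OO./.O. | (1,2)=-1→XXX/OOX/.O.*; (2,0)=-1→XXX/OO./XO.; (2,2)=-1→XXX/OO./.OX
ply 5, O at XXX/OOX/.O. | (2,0)=-1→XXX/OOX/OO.; (2,2)=+1→XXX/OOX/.OO*
ply 6: XXX/OOX/.OO is terminal -1 (X); from X.X/.../.O. depth 6

O's best at [X.X/.../.O.]: (1,0)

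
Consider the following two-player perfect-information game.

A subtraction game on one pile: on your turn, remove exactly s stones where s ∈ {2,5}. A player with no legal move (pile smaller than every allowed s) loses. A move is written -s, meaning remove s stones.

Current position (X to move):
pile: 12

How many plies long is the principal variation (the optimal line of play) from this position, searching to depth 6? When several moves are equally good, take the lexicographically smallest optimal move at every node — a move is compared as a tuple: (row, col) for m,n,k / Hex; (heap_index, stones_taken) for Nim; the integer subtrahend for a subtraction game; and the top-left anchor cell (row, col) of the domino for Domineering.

[12] X move#1: -2:-1/10, -5:+1/7*
[7] O move#2: -2:-1/5*, -5:-1/2
[5] X move#3: -2:-1/3, -5:+1/0*
[0] end (terminal -1, O#4); searched 12 to 6

PV length from [12]: 3 plies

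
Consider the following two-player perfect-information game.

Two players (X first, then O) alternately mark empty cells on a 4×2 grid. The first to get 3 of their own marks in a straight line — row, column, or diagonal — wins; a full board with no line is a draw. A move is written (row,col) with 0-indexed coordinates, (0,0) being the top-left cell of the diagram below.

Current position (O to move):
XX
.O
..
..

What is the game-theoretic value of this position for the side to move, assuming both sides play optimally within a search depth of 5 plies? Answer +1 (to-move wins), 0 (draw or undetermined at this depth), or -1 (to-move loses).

value(XX/.O/../.., O) = 0

[XX/.O/../..] O move#1: (1,0):+0/XX/OO/../..*, (2,0):+0/XX/.O/O./.., (2,1):+0/XX/.O/.O/.., (3,0):+0/XX/.O/../O., (3,1):+0/XX/.O/../.O
[XX/OO/../..] X move#2: (2,0):+0/XX/OO/X./..*, (2,1):+0/XX/OO/.X/.., (3,0):+0/XX/OO/../X., (3,1):+0/XX/OO/../.X
[XX/OO/X./..] O move#3: (2,1):+0/XX/OO/XO/..*, (3,0):+0/XX/OO/X./O., (3,1):+0/XX/OO/X./.O
[XX/OO/XO/..] X move#4: (3,0):-1/XX/OO/XO/X., (3,1):+0/XX/OO/XO/.X*
[XX/OO/XO/.X] O move#5: (3,0):+0/XX/OO/XO/OX*
[XX/OO/XO/OX] end (terminal +0, X#6); searched XX/.O/../.. to 5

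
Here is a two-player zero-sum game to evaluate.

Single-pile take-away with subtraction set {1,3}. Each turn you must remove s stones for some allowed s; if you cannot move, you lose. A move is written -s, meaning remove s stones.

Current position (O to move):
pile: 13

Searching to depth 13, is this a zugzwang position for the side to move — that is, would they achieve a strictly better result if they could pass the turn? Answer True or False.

zugzwang(13, O) = False

[13] O move#1: -1:+1/12*, -3:+1/10
[12] X move#2: -1:-1/11*, -3:-1/9
[11] O move#3: -1:+1/10*, -3:+1/8
[10] X move#4: -1:-1/9*, -3:-1/7
[9] O move#5: -1:+1/8*, -3:+1/6
[8] X move#6: -1:-1/7*, -3:-1/5
[7] O move#7: -1:+1/6*, -3:+1/4
[6] X move#8: -1:-1/5*, -3:-1/3
[5] O move#9: -1:+1/4*, -3:+1/2
[4] X move#10: -1:-1/3*, -3:-1/1
[3] O move#11: -1:+1/2*, -3:+1/0
[2] X move#12: -1:-1/1*
[1] O move#13: -1:+1/0*
[0] end (terminal -1, X#14); searched 13 to 13
pass branch (X moves first from the same position):
  | [13] X move#1: -1:+1/12*, -3:+1/10
  | [12] O move#2: -1:-1/11*, -3:-1/9
  | [11] X move#3: -1:+1/10*, -3:+1/8
  | [10] O move#4: -1:-1/9*, -3:-1/7
  | [9] X move#5: -1:+1/8*, -3:+1/6
  | [8] O move#6: -1:-1/7*, -3:-1/5
  | [7] X move#7: -1:+1/6*, -3:+1/4
  | [6] O move#8: -1:-1/5*, -3:-1/3
  | [5] X move#9: -1:+1/4*, -3:+1/2
  | [4] O move#10: -1:-1/3*, -3:-1/1
  | [3] X move#11: -1:+1/2*, -3:+1/0
  | [2] O move#12: -1:-1/1*
  | [1] X move#13: -1:+1/0*
  | [0] end (terminal -1, O#14); searched 13 to 13
O moving scores +1; O passing scores -1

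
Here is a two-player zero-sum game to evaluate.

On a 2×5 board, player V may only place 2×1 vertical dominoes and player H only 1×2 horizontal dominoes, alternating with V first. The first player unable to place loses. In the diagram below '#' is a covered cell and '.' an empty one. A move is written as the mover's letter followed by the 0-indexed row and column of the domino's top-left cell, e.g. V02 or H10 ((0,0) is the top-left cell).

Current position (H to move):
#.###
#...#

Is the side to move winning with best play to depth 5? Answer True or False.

p1 H@[#.###/#...#]: H11[#.###/###.#]+1* H12[#.###/#.###]-1
p2 V@[#.###/###.#] terminal -1; root [#.###/#...#] d5

H winning at [#.###/#...#]: True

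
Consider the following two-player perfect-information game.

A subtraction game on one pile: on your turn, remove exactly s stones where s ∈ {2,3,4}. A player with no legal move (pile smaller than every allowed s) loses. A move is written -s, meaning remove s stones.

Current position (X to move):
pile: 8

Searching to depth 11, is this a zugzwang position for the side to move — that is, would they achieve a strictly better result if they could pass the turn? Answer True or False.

p1 X@[8]: -2[6]+1* -3[5]-1 -4[4]-1
p2 O@[6]: -2[4]-1* -3[3]-1 -4[2]-1
p3 X@[4]: -2[2]-1 -3[1]+1* -4[0]+1
p4 O@[1] terminal -1; root [8] d11
if X skipped the turn, O would face:
~ p1 O@[8]: -2[6]+1* -3[5]-1 -4[4]-1
~ p2 X@[6]: -2[4]-1* -3[3]-1 -4[2]-1
~ p3 O@[4]: -2[2]-1 -3[1]+1* -4[0]+1
~ p4 X@[1] terminal -1; root [8] d11
compare (X): move=+1 vs pass=-1

zugzwang(8, X) = False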